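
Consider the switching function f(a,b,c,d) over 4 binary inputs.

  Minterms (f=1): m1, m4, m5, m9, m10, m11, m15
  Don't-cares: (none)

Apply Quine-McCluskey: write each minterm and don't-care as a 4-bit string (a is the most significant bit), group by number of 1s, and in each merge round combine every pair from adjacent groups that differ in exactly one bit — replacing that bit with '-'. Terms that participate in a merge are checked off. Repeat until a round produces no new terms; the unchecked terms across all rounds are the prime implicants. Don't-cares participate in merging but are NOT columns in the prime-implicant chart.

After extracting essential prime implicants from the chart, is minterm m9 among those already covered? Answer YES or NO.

NO

size-2^0 implicants → 0001(✓)  0100(✓)  0101(✓)  1001(✓)  1010(✓)  1011(✓)  1111(✓)
size-2^1 implicants → -001  0-01  010-  1-11  10-1  101-
Unchecked terms (primes): -001, 0-01, 010-, 1-11, 10-1, 101-
Minterm coverage:
  m1 ⊆ -001,0-01
  m4 ⊆ 010- [E]
  m5 ⊆ 0-01,010-
  m9 ⊆ -001,10-1
  m10 ⊆ 101- [E]
  m11 ⊆ 1-11,10-1,101-
  m15 ⊆ 1-11 [E]
E = {010-, 1-11, 101-}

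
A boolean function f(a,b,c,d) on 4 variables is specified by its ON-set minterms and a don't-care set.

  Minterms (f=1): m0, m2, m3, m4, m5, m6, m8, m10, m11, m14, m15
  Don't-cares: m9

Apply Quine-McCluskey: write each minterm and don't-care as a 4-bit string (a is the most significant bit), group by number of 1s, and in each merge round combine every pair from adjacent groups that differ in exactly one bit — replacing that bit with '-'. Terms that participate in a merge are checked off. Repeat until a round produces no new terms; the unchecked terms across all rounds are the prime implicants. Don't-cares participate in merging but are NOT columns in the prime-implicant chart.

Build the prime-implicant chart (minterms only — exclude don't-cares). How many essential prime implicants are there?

3

size-2^0 implicants → 0000(✓)  0010(✓)  0011(✓)  0100(✓)  0101(✓)  0110(✓)  1000(✓)  1001(✓)  1010(✓)  1011(✓)  1110(✓)  1111(✓)
size-2^1 implicants → -000(✓)  -010(✓)  -011(✓)  -110(✓)  0-00(✓)  0-10(✓)  00-0(✓)  001-(✓)  01-0(✓)  010-  1-10(✓)  1-11(✓)  10-0(✓)  10-1(✓)  100-(✓)  101-(✓)  111-(✓)
size-2^2 implicants → --10  -0-0  -01-  0--0  1-1-  10--
Unchecked terms (primes): --10, -0-0, -01-, 0--0, 010-, 1-1-, 10--
Minterm coverage:
  m0 ⊆ -0-0,0--0
  m2 ⊆ --10,-0-0,-01-,0--0
  m3 ⊆ -01- [E]
  m4 ⊆ 0--0,010-
  m5 ⊆ 010- [E]
  m6 ⊆ --10,0--0
  m8 ⊆ -0-0,10--
  m10 ⊆ --10,-0-0,-01-,1-1-,10--
  m11 ⊆ -01-,1-1-,10--
  m14 ⊆ --10,1-1-
  m15 ⊆ 1-1- [E]
E = {-01-, 010-, 1-1-}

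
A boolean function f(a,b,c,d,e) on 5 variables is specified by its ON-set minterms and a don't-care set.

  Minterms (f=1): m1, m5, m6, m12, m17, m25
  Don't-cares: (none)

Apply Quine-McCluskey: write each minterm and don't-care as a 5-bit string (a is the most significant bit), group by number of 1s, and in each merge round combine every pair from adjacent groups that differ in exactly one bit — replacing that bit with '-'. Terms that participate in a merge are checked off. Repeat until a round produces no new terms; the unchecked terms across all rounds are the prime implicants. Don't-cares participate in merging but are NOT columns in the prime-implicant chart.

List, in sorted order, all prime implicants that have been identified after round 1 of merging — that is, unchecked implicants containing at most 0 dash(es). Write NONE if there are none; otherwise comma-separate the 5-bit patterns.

[col 0] 00001*, 00101*, 00110, 01100, 10001*, 11001*
[col 1] -0001, 00-01, 1-001
Prime implicants: -0001, 00-01, 00110, 01100, 1-001

00110, 01100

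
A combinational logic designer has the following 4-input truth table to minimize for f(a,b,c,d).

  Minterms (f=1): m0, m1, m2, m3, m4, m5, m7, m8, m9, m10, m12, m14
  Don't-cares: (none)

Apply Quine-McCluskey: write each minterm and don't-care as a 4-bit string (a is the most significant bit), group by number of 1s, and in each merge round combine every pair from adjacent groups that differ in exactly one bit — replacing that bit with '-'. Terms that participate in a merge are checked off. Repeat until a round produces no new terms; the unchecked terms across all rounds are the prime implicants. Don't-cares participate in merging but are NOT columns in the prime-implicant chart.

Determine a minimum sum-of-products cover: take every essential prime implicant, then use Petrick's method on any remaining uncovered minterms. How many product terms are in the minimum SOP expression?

size-2^0 implicants → 0000(✓)  0001(✓)  0010(✓)  0011(✓)  0100(✓)  0101(✓)  0111(✓)  1000(✓)  1001(✓)  1010(✓)  1100(✓)  1110(✓)
size-2^1 implicants → -000(✓)  -001(✓)  -010(✓)  -100(✓)  0-00(✓)  0-01(✓)  0-11(✓)  00-0(✓)  00-1(✓)  000-(✓)  001-(✓)  01-1(✓)  010-(✓)  1-00(✓)  1-10(✓)  10-0(✓)  100-(✓)  11-0(✓)
size-2^2 implicants → --00  -0-0  -00-  0--1  0-0-  00--  1--0
Unchecked terms (primes): --00, -0-0, -00-, 0--1, 0-0-, 00--, 1--0
Minterm coverage:
  m0 ⊆ --00,-0-0,-00-,0-0-,00--
  m1 ⊆ -00-,0--1,0-0-,00--
  m2 ⊆ -0-0,00--
  m3 ⊆ 0--1,00--
  m4 ⊆ --00,0-0-
  m5 ⊆ 0--1,0-0-
  m7 ⊆ 0--1 [E]
  m8 ⊆ --00,-0-0,-00-,1--0
  m9 ⊆ -00- [E]
  m10 ⊆ -0-0,1--0
  m12 ⊆ --00,1--0
  m14 ⊆ 1--0 [E]
E = {-00-, 0--1, 1--0}
Petrick residual → --00, -0-0
Cover = c'd' + b'd' + b'c' + a'd + ad'  |cover|=5

5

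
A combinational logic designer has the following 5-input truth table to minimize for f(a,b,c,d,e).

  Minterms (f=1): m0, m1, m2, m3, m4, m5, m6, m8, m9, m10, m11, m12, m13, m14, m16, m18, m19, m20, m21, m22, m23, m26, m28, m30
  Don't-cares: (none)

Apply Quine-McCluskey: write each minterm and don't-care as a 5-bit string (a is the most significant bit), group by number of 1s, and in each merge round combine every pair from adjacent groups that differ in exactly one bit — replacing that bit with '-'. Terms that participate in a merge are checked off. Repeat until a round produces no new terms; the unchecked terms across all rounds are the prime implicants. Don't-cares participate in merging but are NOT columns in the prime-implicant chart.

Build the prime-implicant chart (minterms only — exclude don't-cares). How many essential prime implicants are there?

Round 0: 00000✓ 00001✓ 00010✓ 00011✓ 00100✓ 00101✓ 00110✓ 01000✓ 01001✓ 01010✓ 01011✓ 01100✓ 01101✓ 01110✓ 10000✓ 10010✓ 10011✓ 10100✓ 10101✓ 10110✓ 10111✓ 11010✓ 11100✓ 11110✓
Round 1: -0000✓ -0010✓ -0011✓ -0100✓ -0101✓ -0110✓ -1010✓ -1100✓ -1110✓ 0-000✓ 0-001✓ 0-010✓ 0-011✓ 0-100✓ 0-101✓ 0-110✓ 00-00✓ 00-01✓ 00-10✓ 000-0✓ 000-1✓ 0000-✓ 0001-✓ 001-0✓ 0010-✓ 01-00✓ 01-01✓ 01-10✓ 010-0✓ 010-1✓ 0100-✓ 0101-✓ 011-0✓ 0110-✓ 1-010✓ 1-100✓ 1-110✓ 10-00✓ 10-10✓ 10-11✓ 100-0✓ 1001-✓ 101-0✓ 101-1✓ 1010-✓ 1011-✓ 11-10✓ 111-0✓
Round 2: --010✓ --100✓ --110✓ -0-00✓ -0-10✓ -00-0✓ -001- -01-0✓ -010- -1-10✓ -11-0✓ 0--00✓ 0--01✓ 0--10✓ 0-0-0✓ 0-0-1✓ 0-00-✓ 0-01-✓ 0-1-0✓ 0-10-✓ 00--0✓ 00-0-✓ 000--✓ 01--0✓ 01-0-✓ 010--✓ 1--10✓ 1-1-0✓ 10--0✓ 10-1- 101--
Round 3: ---10 --1-0 -0--0 0---0 0--0- 0-0--
PIs = {---10, --1-0, -0--0, -001-, -010-, 0---0, 0--0-, 0-0--, 10-1-, 101--}
Coverage chart:
  m0: -0--0,0---0,0--0-,0-0--
  m1: 0--0-,0-0--
  m2: ---10,-0--0,-001-,0---0,0-0--
  m3: -001-,0-0--
  m4: --1-0,-0--0,-010-,0---0,0--0-
  m5: -010-,0--0-
  m6: ---10,--1-0,-0--0,0---0
  m8: 0---0,0--0-,0-0--
  m9: 0--0-,0-0--
  m10: ---10,0---0,0-0--
  m11: 0-0-- ←essential
  m12: --1-0,0---0,0--0-
  m13: 0--0- ←essential
  m14: ---10,--1-0,0---0
  m16: -0--0 ←essential
  m18: ---10,-0--0,-001-,10-1-
  m19: -001-,10-1-
  m20: --1-0,-0--0,-010-,101--
  m21: -010-,101--
  m22: ---10,--1-0,-0--0,10-1-,101--
  m23: 10-1-,101--
  m26: ---10 ←essential
  m28: --1-0 ←essential
  m30: ---10,--1-0
Essential: ---10, --1-0, -0--0, 0--0-, 0-0--

5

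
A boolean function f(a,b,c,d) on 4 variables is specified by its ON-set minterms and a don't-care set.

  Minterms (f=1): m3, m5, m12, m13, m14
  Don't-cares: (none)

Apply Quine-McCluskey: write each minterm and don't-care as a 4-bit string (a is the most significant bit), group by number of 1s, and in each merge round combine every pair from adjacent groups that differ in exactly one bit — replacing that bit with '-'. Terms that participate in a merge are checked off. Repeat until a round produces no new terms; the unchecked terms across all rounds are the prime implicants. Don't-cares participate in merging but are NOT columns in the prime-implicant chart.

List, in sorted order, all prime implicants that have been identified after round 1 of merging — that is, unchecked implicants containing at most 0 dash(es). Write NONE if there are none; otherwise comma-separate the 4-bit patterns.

0011

[col 0] 0011, 0101*, 1100*, 1101*, 1110*
[col 1] -101, 11-0, 110-
Prime implicants: -101, 0011, 11-0, 110-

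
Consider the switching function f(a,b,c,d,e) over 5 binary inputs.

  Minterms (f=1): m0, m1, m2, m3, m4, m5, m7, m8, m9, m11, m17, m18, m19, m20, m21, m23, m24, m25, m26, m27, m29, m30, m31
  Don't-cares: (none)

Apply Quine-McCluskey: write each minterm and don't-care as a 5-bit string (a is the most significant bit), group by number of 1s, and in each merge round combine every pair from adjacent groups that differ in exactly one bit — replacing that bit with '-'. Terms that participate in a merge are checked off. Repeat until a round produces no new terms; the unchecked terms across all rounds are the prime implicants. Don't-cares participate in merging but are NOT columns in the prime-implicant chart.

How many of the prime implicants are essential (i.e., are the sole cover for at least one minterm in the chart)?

5

size-2^0 implicants → 00000(✓)  00001(✓)  00010(✓)  00011(✓)  00100(✓)  00101(✓)  00111(✓)  01000(✓)  01001(✓)  01011(✓)  10001(✓)  10010(✓)  10011(✓)  10100(✓)  10101(✓)  10111(✓)  11000(✓)  11001(✓)  11010(✓)  11011(✓)  11101(✓)  11110(✓)  11111(✓)
size-2^1 implicants → -0001(✓)  -0010(✓)  -0011(✓)  -0100(✓)  -0101(✓)  -0111(✓)  -1000(✓)  -1001(✓)  -1011(✓)  0-000(✓)  0-001(✓)  0-011(✓)  00-00(✓)  00-01(✓)  00-11(✓)  000-0(✓)  000-1(✓)  0000-(✓)  0001-(✓)  001-1(✓)  0010-(✓)  010-1(✓)  0100-(✓)  1-001(✓)  1-010(✓)  1-011(✓)  1-101(✓)  1-111(✓)  10-01(✓)  10-11(✓)  100-1(✓)  1001-(✓)  101-1(✓)  1010-(✓)  11-01(✓)  11-10(✓)  11-11(✓)  110-0(✓)  110-1(✓)  1100-(✓)  1101-(✓)  111-1(✓)  1111-(✓)
size-2^2 implicants → --001(✓)  --011(✓)  -0-01(✓)  -0-11(✓)  -00-1(✓)  -001-  -01-1(✓)  -010-  -10-1(✓)  -100-  0-0-1(✓)  0-00-  00--1(✓)  00-0-  000--  1--01(✓)  1--11(✓)  1-0-1(✓)  1-01-  1-1-1(✓)  10--1(✓)  11--1(✓)  11-1-  110--
size-2^3 implicants → --0-1  -0--1  1---1
Unchecked terms (primes): --0-1, -0--1, -001-, -010-, -100-, 0-00-, 00-0-, 000--, 1---1, 1-01-, 11-1-, 110--
Minterm coverage:
  m0 ⊆ 0-00-,00-0-,000--
  m1 ⊆ --0-1,-0--1,0-00-,00-0-,000--
  m2 ⊆ -001-,000--
  m3 ⊆ --0-1,-0--1,-001-,000--
  m4 ⊆ -010-,00-0-
  m5 ⊆ -0--1,-010-,00-0-
  m7 ⊆ -0--1 [E]
  m8 ⊆ -100-,0-00-
  m9 ⊆ --0-1,-100-,0-00-
  m11 ⊆ --0-1 [E]
  m17 ⊆ --0-1,-0--1,1---1
  m18 ⊆ -001-,1-01-
  m19 ⊆ --0-1,-0--1,-001-,1---1,1-01-
  m20 ⊆ -010- [E]
  m21 ⊆ -0--1,-010-,1---1
  m23 ⊆ -0--1,1---1
  m24 ⊆ -100-,110--
  m25 ⊆ --0-1,-100-,1---1,110--
  m26 ⊆ 1-01-,11-1-,110--
  m27 ⊆ --0-1,1---1,1-01-,11-1-,110--
  m29 ⊆ 1---1 [E]
  m30 ⊆ 11-1- [E]
  m31 ⊆ 1---1,11-1-
E = {--0-1, -0--1, -010-, 1---1, 11-1-}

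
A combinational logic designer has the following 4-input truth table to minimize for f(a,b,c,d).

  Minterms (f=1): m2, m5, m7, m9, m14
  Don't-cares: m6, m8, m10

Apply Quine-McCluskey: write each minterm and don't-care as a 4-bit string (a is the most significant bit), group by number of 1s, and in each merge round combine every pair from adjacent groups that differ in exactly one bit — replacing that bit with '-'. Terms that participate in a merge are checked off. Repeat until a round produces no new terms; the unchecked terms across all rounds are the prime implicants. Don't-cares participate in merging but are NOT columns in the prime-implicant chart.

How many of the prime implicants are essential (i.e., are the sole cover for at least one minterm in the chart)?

3

Round 0: 0010✓ 0101✓ 0110✓ 0111✓ 1000✓ 1001✓ 1010✓ 1110✓
Round 1: -010✓ -110✓ 0-10✓ 01-1 011- 1-10✓ 10-0 100-
Round 2: --10
PIs = {--10, 01-1, 011-, 10-0, 100-}
Coverage chart:
  m2: --10 ←essential
  m5: 01-1 ←essential
  m7: 01-1,011-
  m9: 100- ←essential
  m14: --10 ←essential
Essential: --10, 01-1, 100-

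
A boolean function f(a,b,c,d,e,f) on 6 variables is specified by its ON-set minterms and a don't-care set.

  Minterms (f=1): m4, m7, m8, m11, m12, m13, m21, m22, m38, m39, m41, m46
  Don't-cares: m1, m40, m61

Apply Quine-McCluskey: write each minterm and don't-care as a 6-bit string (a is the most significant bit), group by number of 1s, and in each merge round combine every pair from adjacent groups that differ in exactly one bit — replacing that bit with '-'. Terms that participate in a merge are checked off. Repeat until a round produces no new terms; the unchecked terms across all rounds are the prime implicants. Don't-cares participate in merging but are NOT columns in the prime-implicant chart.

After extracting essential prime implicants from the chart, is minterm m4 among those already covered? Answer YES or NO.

Round 0: 000001 000100✓ 000111✓ 001000✓ 001011 001100✓ 001101✓ 010101 010110 100110✓ 100111✓ 101000✓ 101001✓ 101110✓ 111101
Round 1: -00111 -01000 00-100 001-00 00110- 10-110 10011- 10100-
PIs = {-00111, -01000, 00-100, 000001, 001-00, 001011, 00110-, 010101, 010110, 10-110, 10011-, 10100-, 111101}
Coverage chart:
  m4: 00-100 ←essential
  m7: -00111 ←essential
  m8: -01000,001-00
  m11: 001011 ←essential
  m12: 00-100,001-00,00110-
  m13: 00110- ←essential
  m21: 010101 ←essential
  m22: 010110 ←essential
  m38: 10-110,10011-
  m39: -00111,10011-
  m41: 10100- ←essential
  m46: 10-110 ←essential
Essential: -00111, 00-100, 001011, 00110-, 010101, 010110, 10-110, 10100-

YES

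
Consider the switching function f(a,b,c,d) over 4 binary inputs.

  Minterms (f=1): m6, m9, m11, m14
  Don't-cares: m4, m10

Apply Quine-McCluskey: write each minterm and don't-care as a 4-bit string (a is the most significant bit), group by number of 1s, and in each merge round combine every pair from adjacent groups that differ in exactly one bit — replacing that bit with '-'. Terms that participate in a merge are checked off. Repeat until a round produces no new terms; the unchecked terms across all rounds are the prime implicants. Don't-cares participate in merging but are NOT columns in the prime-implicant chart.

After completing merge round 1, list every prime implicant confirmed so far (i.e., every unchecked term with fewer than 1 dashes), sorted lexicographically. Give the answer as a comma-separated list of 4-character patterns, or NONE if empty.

Round 0: 0100✓ 0110✓ 1001✓ 1010✓ 1011✓ 1110✓
Round 1: -110 01-0 1-10 10-1 101-
PIs = {-110, 01-0, 1-10, 10-1, 101-}

NONE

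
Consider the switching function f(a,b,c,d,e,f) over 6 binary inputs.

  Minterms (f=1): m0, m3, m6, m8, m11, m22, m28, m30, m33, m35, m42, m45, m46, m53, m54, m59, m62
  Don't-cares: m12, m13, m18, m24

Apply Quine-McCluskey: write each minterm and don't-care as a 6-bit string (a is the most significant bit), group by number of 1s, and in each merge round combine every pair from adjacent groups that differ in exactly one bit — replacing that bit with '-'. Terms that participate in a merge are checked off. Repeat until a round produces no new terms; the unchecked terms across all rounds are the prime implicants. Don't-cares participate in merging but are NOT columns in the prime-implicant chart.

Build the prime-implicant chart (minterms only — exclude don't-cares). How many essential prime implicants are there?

9

Round 0: 000000✓ 000011✓ 000110✓ 001000✓ 001011✓ 001100✓ 001101✓ 010010✓ 010110✓ 011000✓ 011100✓ 011110✓ 100001✓ 100011✓ 101010✓ 101101✓ 101110✓ 110101 110110✓ 111011 111110✓
Round 1: -00011 -01101 -10110✓ -11110✓ 0-0110 0-1000✓ 0-1100✓ 00-000 00-011 001-00✓ 00110- 01-110✓ 010-10 011-00✓ 0111-0 1-1110 1000-1 101-10 11-110✓
Round 2: -1-110 0-1-00
PIs = {-00011, -01101, -1-110, 0-0110, 0-1-00, 00-000, 00-011, 00110-, 010-10, 0111-0, 1-1110, 1000-1, 101-10, 110101, 111011}
Coverage chart:
  m0: 00-000 ←essential
  m3: -00011,00-011
  m6: 0-0110 ←essential
  m8: 0-1-00,00-000
  m11: 00-011 ←essential
  m22: -1-110,0-0110,010-10
  m28: 0-1-00,0111-0
  m30: -1-110,0111-0
  m33: 1000-1 ←essential
  m35: -00011,1000-1
  m42: 101-10 ←essential
  m45: -01101 ←essential
  m46: 1-1110,101-10
  m53: 110101 ←essential
  m54: -1-110 ←essential
  m59: 111011 ←essential
  m62: -1-110,1-1110
Essential: -01101, -1-110, 0-0110, 00-000, 00-011, 1000-1, 101-10, 110101, 111011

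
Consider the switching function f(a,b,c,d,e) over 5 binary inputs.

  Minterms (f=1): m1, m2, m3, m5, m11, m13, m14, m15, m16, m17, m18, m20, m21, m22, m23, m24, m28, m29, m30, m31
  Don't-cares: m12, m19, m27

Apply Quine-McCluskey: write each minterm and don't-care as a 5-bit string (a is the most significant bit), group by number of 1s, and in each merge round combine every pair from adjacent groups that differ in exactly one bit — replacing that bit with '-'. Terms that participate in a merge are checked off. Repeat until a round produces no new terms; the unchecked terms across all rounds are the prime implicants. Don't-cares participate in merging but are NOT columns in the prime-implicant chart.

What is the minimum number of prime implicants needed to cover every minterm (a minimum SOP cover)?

Round 0: 00001✓ 00010✓ 00011✓ 00101✓ 01011✓ 01100✓ 01101✓ 01110✓ 01111✓ 10000✓ 10001✓ 10010✓ 10011✓ 10100✓ 10101✓ 10110✓ 10111✓ 11000✓ 11011✓ 11100✓ 11101✓ 11110✓ 11111✓
Round 1: -0001✓ -0010✓ -0011✓ -0101✓ -1011✓ -1100✓ -1101✓ -1110✓ -1111✓ 0-011✓ 0-101✓ 00-01✓ 000-1✓ 0001-✓ 01-11✓ 011-0✓ 011-1✓ 0110-✓ 0111-✓ 1-000✓ 1-011✓ 1-100✓ 1-101✓ 1-110✓ 1-111✓ 10-00✓ 10-01✓ 10-10✓ 10-11✓ 100-0✓ 100-1✓ 1000-✓ 1001-✓ 101-0✓ 101-1✓ 1010-✓ 1011-✓ 11-00✓ 11-11✓ 111-0✓ 111-1✓ 1110-✓ 1111-✓
Round 2: --011 --101 -0-01 -00-1 -001- -1-11 -11-0✓ -11-1✓ -110-✓ -111-✓ 011--✓ 1--00 1--11 1-1-0✓ 1-1-1✓ 1-10-✓ 1-11-✓ 10--0✓ 10--1✓ 10-0-✓ 10-1-✓ 100--✓ 101--✓ 111--✓
Round 3: -11-- 1-1-- 10---
PIs = {--011, --101, -0-01, -00-1, -001-, -1-11, -11--, 1--00, 1--11, 1-1--, 10---}
Coverage chart:
  m1: -0-01,-00-1
  m2: -001- ←essential
  m3: --011,-00-1,-001-
  m5: --101,-0-01
  m11: --011,-1-11
  m13: --101,-11--
  m14: -11-- ←essential
  m15: -1-11,-11--
  m16: 1--00,10---
  m17: -0-01,-00-1,10---
  m18: -001-,10---
  m20: 1--00,1-1--,10---
  m21: --101,-0-01,1-1--,10---
  m22: 1-1--,10---
  m23: 1--11,1-1--,10---
  m24: 1--00 ←essential
  m28: -11--,1--00,1-1--
  m29: --101,-11--,1-1--
  m30: -11--,1-1--
  m31: -1-11,-11--,1--11,1-1--
Essential: -001-, -11--, 1--00
Petrick residual → --011, -0-01, 1-1--
Min cover (6 terms): c'de + b'd'e + b'c'd + bc + ad'e' + ac

6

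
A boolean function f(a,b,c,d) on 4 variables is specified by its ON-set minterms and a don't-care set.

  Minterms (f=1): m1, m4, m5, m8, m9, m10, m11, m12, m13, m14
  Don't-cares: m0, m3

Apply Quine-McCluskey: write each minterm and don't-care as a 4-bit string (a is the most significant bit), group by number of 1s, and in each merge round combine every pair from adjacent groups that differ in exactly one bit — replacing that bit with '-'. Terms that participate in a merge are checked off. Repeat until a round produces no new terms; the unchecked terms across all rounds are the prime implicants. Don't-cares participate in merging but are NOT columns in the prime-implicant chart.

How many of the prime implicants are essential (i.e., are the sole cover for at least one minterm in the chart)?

size-2^0 implicants → 0000(✓)  0001(✓)  0011(✓)  0100(✓)  0101(✓)  1000(✓)  1001(✓)  1010(✓)  1011(✓)  1100(✓)  1101(✓)  1110(✓)
size-2^1 implicants → -000(✓)  -001(✓)  -011(✓)  -100(✓)  -101(✓)  0-00(✓)  0-01(✓)  00-1(✓)  000-(✓)  010-(✓)  1-00(✓)  1-01(✓)  1-10(✓)  10-0(✓)  10-1(✓)  100-(✓)  101-(✓)  11-0(✓)  110-(✓)
size-2^2 implicants → --00(✓)  --01(✓)  -0-1  -00-(✓)  -10-(✓)  0-0-(✓)  1--0  1-0-(✓)  10--
size-2^3 implicants → --0-
Unchecked terms (primes): --0-, -0-1, 1--0, 10--
Minterm coverage:
  m1 ⊆ --0-,-0-1
  m4 ⊆ --0- [E]
  m5 ⊆ --0- [E]
  m8 ⊆ --0-,1--0,10--
  m9 ⊆ --0-,-0-1,10--
  m10 ⊆ 1--0,10--
  m11 ⊆ -0-1,10--
  m12 ⊆ --0-,1--0
  m13 ⊆ --0- [E]
  m14 ⊆ 1--0 [E]
E = {--0-, 1--0}

2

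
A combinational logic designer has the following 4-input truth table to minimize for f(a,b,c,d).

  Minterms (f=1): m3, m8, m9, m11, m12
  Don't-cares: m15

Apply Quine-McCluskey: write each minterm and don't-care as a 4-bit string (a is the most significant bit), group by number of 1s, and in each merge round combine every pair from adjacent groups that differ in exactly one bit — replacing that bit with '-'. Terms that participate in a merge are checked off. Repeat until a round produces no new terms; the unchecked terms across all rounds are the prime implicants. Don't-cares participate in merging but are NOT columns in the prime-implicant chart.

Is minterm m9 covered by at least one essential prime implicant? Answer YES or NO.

[col 0] 0011*, 1000*, 1001*, 1011*, 1100*, 1111*
[col 1] -011, 1-00, 1-11, 10-1, 100-
Prime implicants: -011, 1-00, 1-11, 10-1, 100-
PI chart (minterm → PIs covering it):
  3 | -011  (sole → essential)
  8 | 1-00,100-
  9 | 10-1,100-
  11 | -011,1-11,10-1
  12 | 1-00  (sole → essential)
Essential prime implicants: -011, 1-00

NO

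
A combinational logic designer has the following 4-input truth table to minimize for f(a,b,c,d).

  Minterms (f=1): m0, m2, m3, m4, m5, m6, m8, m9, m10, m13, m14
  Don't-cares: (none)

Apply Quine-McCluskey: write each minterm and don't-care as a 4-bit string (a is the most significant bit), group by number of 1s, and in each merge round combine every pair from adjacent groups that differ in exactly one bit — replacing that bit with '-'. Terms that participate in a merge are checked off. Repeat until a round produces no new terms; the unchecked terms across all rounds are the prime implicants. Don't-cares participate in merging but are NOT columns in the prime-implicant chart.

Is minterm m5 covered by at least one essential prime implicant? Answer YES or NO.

size-2^0 implicants → 0000(✓)  0010(✓)  0011(✓)  0100(✓)  0101(✓)  0110(✓)  1000(✓)  1001(✓)  1010(✓)  1101(✓)  1110(✓)
size-2^1 implicants → -000(✓)  -010(✓)  -101  -110(✓)  0-00(✓)  0-10(✓)  00-0(✓)  001-  01-0(✓)  010-  1-01  1-10(✓)  10-0(✓)  100-
size-2^2 implicants → --10  -0-0  0--0
Unchecked terms (primes): --10, -0-0, -101, 0--0, 001-, 010-, 1-01, 100-
Minterm coverage:
  m0 ⊆ -0-0,0--0
  m2 ⊆ --10,-0-0,0--0,001-
  m3 ⊆ 001- [E]
  m4 ⊆ 0--0,010-
  m5 ⊆ -101,010-
  m6 ⊆ --10,0--0
  m8 ⊆ -0-0,100-
  m9 ⊆ 1-01,100-
  m10 ⊆ --10,-0-0
  m13 ⊆ -101,1-01
  m14 ⊆ --10 [E]
E = {--10, 001-}

NO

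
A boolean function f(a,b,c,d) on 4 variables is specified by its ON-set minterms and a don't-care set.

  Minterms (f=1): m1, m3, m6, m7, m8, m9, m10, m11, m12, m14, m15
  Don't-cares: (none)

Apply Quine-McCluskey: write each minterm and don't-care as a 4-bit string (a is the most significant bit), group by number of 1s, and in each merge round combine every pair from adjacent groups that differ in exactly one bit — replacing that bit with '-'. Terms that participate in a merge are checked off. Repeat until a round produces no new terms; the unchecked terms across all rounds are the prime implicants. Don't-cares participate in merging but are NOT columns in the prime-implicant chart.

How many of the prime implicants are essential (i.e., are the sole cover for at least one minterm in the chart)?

3

Round 0: 0001✓ 0011✓ 0110✓ 0111✓ 1000✓ 1001✓ 1010✓ 1011✓ 1100✓ 1110✓ 1111✓
Round 1: -001✓ -011✓ -110✓ -111✓ 0-11✓ 00-1✓ 011-✓ 1-00✓ 1-10✓ 1-11✓ 10-0✓ 10-1✓ 100-✓ 101-✓ 11-0✓ 111-✓
Round 2: --11 -0-1 -11- 1--0 1-1- 10--
PIs = {--11, -0-1, -11-, 1--0, 1-1-, 10--}
Coverage chart:
  m1: -0-1 ←essential
  m3: --11,-0-1
  m6: -11- ←essential
  m7: --11,-11-
  m8: 1--0,10--
  m9: -0-1,10--
  m10: 1--0,1-1-,10--
  m11: --11,-0-1,1-1-,10--
  m12: 1--0 ←essential
  m14: -11-,1--0,1-1-
  m15: --11,-11-,1-1-
Essential: -0-1, -11-, 1--0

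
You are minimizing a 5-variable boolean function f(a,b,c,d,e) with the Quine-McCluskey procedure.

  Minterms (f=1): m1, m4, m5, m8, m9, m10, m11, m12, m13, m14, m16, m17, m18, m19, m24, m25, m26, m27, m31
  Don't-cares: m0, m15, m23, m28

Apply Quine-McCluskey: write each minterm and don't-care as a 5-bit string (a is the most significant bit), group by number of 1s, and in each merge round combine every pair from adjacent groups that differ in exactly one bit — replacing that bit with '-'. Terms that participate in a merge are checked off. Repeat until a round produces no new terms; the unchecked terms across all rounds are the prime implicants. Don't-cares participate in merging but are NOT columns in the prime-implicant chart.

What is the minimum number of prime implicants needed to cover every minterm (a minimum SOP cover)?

size-2^0 implicants → 00000(✓)  00001(✓)  00100(✓)  00101(✓)  01000(✓)  01001(✓)  01010(✓)  01011(✓)  01100(✓)  01101(✓)  01110(✓)  01111(✓)  10000(✓)  10001(✓)  10010(✓)  10011(✓)  10111(✓)  11000(✓)  11001(✓)  11010(✓)  11011(✓)  11100(✓)  11111(✓)
size-2^1 implicants → -0000(✓)  -0001(✓)  -1000(✓)  -1001(✓)  -1010(✓)  -1011(✓)  -1100(✓)  -1111(✓)  0-000(✓)  0-001(✓)  0-100(✓)  0-101(✓)  00-00(✓)  00-01(✓)  0000-(✓)  0010-(✓)  01-00(✓)  01-01(✓)  01-10(✓)  01-11(✓)  010-0(✓)  010-1(✓)  0100-(✓)  0101-(✓)  011-0(✓)  011-1(✓)  0110-(✓)  0111-(✓)  1-000(✓)  1-001(✓)  1-010(✓)  1-011(✓)  1-111(✓)  10-11(✓)  100-0(✓)  100-1(✓)  1000-(✓)  1001-(✓)  11-00(✓)  11-11(✓)  110-0(✓)  110-1(✓)  1100-(✓)  1101-(✓)
size-2^2 implicants → --000(✓)  --001(✓)  -000-(✓)  -1-00  -1-11  -10-0(✓)  -10-1(✓)  -100-(✓)  -101-(✓)  0--00(✓)  0--01(✓)  0-00-(✓)  0-10-(✓)  00-0-(✓)  01--0(✓)  01--1(✓)  01-0-(✓)  01-1-(✓)  010--(✓)  011--(✓)  1--11  1-0-0(✓)  1-0-1(✓)  1-00-(✓)  1-01-(✓)  100--(✓)  110--(✓)
size-2^3 implicants → --00-  -10--  0--0-  01---  1-0--
Unchecked terms (primes): --00-, -1-00, -1-11, -10--, 0--0-, 01---, 1--11, 1-0--
Minterm coverage:
  m1 ⊆ --00-,0--0-
  m4 ⊆ 0--0- [E]
  m5 ⊆ 0--0- [E]
  m8 ⊆ --00-,-1-00,-10--,0--0-,01---
  m9 ⊆ --00-,-10--,0--0-,01---
  m10 ⊆ -10--,01---
  m11 ⊆ -1-11,-10--,01---
  m12 ⊆ -1-00,0--0-,01---
  m13 ⊆ 0--0-,01---
  m14 ⊆ 01--- [E]
  m16 ⊆ --00-,1-0--
  m17 ⊆ --00-,1-0--
  m18 ⊆ 1-0-- [E]
  m19 ⊆ 1--11,1-0--
  m24 ⊆ --00-,-1-00,-10--,1-0--
  m25 ⊆ --00-,-10--,1-0--
  m26 ⊆ -10--,1-0--
  m27 ⊆ -1-11,-10--,1--11,1-0--
  m31 ⊆ -1-11,1--11
E = {0--0-, 01---, 1-0--}
Petrick residual → -1-11
Cover = bde + a'd' + a'b + ac'  |cover|=4

4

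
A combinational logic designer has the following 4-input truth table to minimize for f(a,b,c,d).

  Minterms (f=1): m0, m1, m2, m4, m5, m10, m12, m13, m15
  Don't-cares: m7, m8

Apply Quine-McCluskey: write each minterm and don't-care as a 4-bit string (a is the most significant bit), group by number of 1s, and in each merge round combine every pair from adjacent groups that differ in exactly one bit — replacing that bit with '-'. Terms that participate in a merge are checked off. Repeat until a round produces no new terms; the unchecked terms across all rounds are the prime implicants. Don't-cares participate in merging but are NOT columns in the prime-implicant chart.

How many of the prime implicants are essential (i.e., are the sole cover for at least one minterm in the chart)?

3

[col 0] 0000*, 0001*, 0010*, 0100*, 0101*, 0111*, 1000*, 1010*, 1100*, 1101*, 1111*
[col 1] -000*, -010*, -100*, -101*, -111*, 0-00*, 0-01*, 00-0*, 000-*, 01-1*, 010-*, 1-00*, 10-0*, 11-1*, 110-*
[col 2] --00, -0-0, -1-1, -10-, 0-0-
Prime implicants: --00, -0-0, -1-1, -10-, 0-0-
PI chart (minterm → PIs covering it):
  0 | --00,-0-0,0-0-
  1 | 0-0-  (sole → essential)
  2 | -0-0  (sole → essential)
  4 | --00,-10-,0-0-
  5 | -1-1,-10-,0-0-
  10 | -0-0  (sole → essential)
  12 | --00,-10-
  13 | -1-1,-10-
  15 | -1-1  (sole → essential)
Essential prime implicants: -0-0, -1-1, 0-0-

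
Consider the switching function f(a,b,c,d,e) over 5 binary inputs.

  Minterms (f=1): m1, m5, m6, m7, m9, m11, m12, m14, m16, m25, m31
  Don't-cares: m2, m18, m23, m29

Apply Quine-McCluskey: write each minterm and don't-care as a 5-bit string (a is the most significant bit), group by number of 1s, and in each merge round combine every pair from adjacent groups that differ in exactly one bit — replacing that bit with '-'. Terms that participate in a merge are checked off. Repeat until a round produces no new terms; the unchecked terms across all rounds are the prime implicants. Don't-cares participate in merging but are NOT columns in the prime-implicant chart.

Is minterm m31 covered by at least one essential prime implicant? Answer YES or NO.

size-2^0 implicants → 00001(✓)  00010(✓)  00101(✓)  00110(✓)  00111(✓)  01001(✓)  01011(✓)  01100(✓)  01110(✓)  10000(✓)  10010(✓)  10111(✓)  11001(✓)  11101(✓)  11111(✓)
size-2^1 implicants → -0010  -0111  -1001  0-001  0-110  00-01  00-10  001-1  0011-  010-1  011-0  1-111  100-0  11-01  111-1
Unchecked terms (primes): -0010, -0111, -1001, 0-001, 0-110, 00-01, 00-10, 001-1, 0011-, 010-1, 011-0, 1-111, 100-0, 11-01, 111-1
Minterm coverage:
  m1 ⊆ 0-001,00-01
  m5 ⊆ 00-01,001-1
  m6 ⊆ 0-110,00-10,0011-
  m7 ⊆ -0111,001-1,0011-
  m9 ⊆ -1001,0-001,010-1
  m11 ⊆ 010-1 [E]
  m12 ⊆ 011-0 [E]
  m14 ⊆ 0-110,011-0
  m16 ⊆ 100-0 [E]
  m25 ⊆ -1001,11-01
  m31 ⊆ 1-111,111-1
E = {010-1, 011-0, 100-0}

NO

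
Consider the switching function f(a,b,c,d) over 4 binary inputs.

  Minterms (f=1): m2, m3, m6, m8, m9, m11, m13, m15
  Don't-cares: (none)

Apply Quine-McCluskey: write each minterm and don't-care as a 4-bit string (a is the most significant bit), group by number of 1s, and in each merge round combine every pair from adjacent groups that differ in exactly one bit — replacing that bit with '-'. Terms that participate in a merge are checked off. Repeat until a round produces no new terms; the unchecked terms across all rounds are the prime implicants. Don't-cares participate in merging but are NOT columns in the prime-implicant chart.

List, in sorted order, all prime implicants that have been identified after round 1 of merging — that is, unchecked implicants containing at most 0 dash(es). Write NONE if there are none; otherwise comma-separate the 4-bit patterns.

NONE

[col 0] 0010*, 0011*, 0110*, 1000*, 1001*, 1011*, 1101*, 1111*
[col 1] -011, 0-10, 001-, 1-01*, 1-11*, 10-1*, 100-, 11-1*
[col 2] 1--1
Prime implicants: -011, 0-10, 001-, 1--1, 100-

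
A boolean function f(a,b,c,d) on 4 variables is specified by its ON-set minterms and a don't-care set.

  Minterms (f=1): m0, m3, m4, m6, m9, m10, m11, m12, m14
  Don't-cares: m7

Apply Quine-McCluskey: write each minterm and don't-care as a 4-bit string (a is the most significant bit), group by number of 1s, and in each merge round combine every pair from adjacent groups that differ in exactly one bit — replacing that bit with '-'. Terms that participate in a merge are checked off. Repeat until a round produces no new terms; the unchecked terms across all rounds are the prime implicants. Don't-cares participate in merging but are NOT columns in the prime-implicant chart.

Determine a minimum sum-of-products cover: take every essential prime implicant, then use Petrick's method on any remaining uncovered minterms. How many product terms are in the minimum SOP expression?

[col 0] 0000*, 0011*, 0100*, 0110*, 0111*, 1001*, 1010*, 1011*, 1100*, 1110*
[col 1] -011, -100*, -110*, 0-00, 0-11, 01-0*, 011-, 1-10, 10-1, 101-, 11-0*
[col 2] -1-0
Prime implicants: -011, -1-0, 0-00, 0-11, 011-, 1-10, 10-1, 101-
PI chart (minterm → PIs covering it):
  0 | 0-00  (sole → essential)
  3 | -011,0-11
  4 | -1-0,0-00
  6 | -1-0,011-
  9 | 10-1  (sole → essential)
  10 | 1-10,101-
  11 | -011,10-1,101-
  12 | -1-0  (sole → essential)
  14 | -1-0,1-10
Essential prime implicants: -1-0, 0-00, 10-1
Petrick residual → -011, 1-10
Minimum SOP uses 5 PIs: b'cd + bd' + a'c'd' + acd' + ab'd

5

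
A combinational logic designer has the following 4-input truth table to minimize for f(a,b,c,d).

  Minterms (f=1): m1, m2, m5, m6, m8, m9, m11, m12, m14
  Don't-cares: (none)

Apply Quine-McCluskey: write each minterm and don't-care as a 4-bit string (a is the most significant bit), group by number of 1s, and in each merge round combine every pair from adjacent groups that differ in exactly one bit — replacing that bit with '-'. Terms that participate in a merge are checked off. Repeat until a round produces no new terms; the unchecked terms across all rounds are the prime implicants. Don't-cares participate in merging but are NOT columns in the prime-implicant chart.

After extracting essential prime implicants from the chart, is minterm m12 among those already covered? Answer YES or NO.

NO

size-2^0 implicants → 0001(✓)  0010(✓)  0101(✓)  0110(✓)  1000(✓)  1001(✓)  1011(✓)  1100(✓)  1110(✓)
size-2^1 implicants → -001  -110  0-01  0-10  1-00  10-1  100-  11-0
Unchecked terms (primes): -001, -110, 0-01, 0-10, 1-00, 10-1, 100-, 11-0
Minterm coverage:
  m1 ⊆ -001,0-01
  m2 ⊆ 0-10 [E]
  m5 ⊆ 0-01 [E]
  m6 ⊆ -110,0-10
  m8 ⊆ 1-00,100-
  m9 ⊆ -001,10-1,100-
  m11 ⊆ 10-1 [E]
  m12 ⊆ 1-00,11-0
  m14 ⊆ -110,11-0
E = {0-01, 0-10, 10-1}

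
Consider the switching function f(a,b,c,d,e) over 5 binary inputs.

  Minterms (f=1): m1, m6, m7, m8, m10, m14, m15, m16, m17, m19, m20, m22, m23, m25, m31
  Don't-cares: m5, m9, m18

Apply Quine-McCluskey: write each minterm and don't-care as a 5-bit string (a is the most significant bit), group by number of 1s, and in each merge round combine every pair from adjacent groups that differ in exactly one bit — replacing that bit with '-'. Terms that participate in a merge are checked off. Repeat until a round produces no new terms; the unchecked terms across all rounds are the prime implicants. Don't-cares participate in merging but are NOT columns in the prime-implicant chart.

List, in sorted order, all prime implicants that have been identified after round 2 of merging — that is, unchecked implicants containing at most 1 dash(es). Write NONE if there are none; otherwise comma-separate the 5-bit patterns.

size-2^0 implicants → 00001(✓)  00101(✓)  00110(✓)  00111(✓)  01000(✓)  01001(✓)  01010(✓)  01110(✓)  01111(✓)  10000(✓)  10001(✓)  10010(✓)  10011(✓)  10100(✓)  10110(✓)  10111(✓)  11001(✓)  11111(✓)
size-2^1 implicants → -0001(✓)  -0110(✓)  -0111(✓)  -1001(✓)  -1111(✓)  0-001(✓)  0-110(✓)  0-111(✓)  00-01  001-1  0011-(✓)  01-10  010-0  0100-  0111-(✓)  1-001(✓)  1-111(✓)  10-00(✓)  10-10(✓)  10-11(✓)  100-0(✓)  100-1(✓)  1000-(✓)  1001-(✓)  101-0(✓)  1011-(✓)
size-2^2 implicants → --001  --111  -011-  0-11-  10--0  10-1-  100--
Unchecked terms (primes): --001, --111, -011-, 0-11-, 00-01, 001-1, 01-10, 010-0, 0100-, 10--0, 10-1-, 100--

00-01, 001-1, 01-10, 010-0, 0100-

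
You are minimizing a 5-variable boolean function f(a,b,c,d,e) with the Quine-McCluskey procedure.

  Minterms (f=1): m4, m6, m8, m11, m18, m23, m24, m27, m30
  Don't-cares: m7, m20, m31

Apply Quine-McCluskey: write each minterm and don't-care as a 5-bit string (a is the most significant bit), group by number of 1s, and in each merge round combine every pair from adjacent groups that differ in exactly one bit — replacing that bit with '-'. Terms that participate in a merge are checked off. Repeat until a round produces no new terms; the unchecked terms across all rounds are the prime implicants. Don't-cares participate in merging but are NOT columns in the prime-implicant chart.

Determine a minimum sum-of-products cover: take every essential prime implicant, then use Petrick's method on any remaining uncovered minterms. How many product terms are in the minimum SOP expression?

6

Round 0: 00100✓ 00110✓ 00111✓ 01000✓ 01011✓ 10010 10100✓ 10111✓ 11000✓ 11011✓ 11110✓ 11111✓
Round 1: -0100 -0111 -1000 -1011 001-0 0011- 1-111 11-11 1111-
PIs = {-0100, -0111, -1000, -1011, 001-0, 0011-, 1-111, 10010, 11-11, 1111-}
Coverage chart:
  m4: -0100,001-0
  m6: 001-0,0011-
  m8: -1000 ←essential
  m11: -1011 ←essential
  m18: 10010 ←essential
  m23: -0111,1-111
  m24: -1000 ←essential
  m27: -1011,11-11
  m30: 1111- ←essential
Essential: -1000, -1011, 10010, 1111-
Petrick residual → -0111, 001-0
Min cover (6 terms): b'cde + bc'd'e' + bc'de + a'b'ce' + ab'c'de' + abcd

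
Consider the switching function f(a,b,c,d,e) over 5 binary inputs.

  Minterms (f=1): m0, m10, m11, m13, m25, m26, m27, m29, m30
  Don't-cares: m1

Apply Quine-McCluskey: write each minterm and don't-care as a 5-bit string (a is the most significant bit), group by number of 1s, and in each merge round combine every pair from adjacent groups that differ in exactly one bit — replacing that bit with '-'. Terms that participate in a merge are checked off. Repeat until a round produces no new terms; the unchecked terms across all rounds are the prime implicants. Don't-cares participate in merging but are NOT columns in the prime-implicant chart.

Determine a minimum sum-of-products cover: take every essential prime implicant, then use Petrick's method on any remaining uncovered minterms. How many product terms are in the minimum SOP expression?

[col 0] 00000*, 00001*, 01010*, 01011*, 01101*, 11001*, 11010*, 11011*, 11101*, 11110*
[col 1] -1010*, -1011*, -1101, 0000-, 0101-*, 11-01, 11-10, 110-1, 1101-*
[col 2] -101-
Prime implicants: -101-, -1101, 0000-, 11-01, 11-10, 110-1
PI chart (minterm → PIs covering it):
  0 | 0000-  (sole → essential)
  10 | -101-  (sole → essential)
  11 | -101-  (sole → essential)
  13 | -1101  (sole → essential)
  25 | 11-01,110-1
  26 | -101-,11-10
  27 | -101-,110-1
  29 | -1101,11-01
  30 | 11-10  (sole → essential)
Essential prime implicants: -101-, -1101, 0000-, 11-10
Petrick residual → 11-01
Minimum SOP uses 5 PIs: bc'd + bcd'e + a'b'c'd' + abd'e + abde'

5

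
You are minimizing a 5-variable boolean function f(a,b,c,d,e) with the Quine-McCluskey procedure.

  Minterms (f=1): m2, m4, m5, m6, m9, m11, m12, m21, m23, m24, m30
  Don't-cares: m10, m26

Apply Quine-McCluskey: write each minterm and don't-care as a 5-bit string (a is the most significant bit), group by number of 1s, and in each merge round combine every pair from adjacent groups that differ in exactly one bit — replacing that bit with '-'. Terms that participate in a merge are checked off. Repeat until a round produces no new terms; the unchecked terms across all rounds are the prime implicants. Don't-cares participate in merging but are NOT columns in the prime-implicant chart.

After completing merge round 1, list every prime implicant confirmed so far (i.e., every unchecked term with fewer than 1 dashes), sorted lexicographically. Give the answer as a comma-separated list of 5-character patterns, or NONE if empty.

NONE

Round 0: 00010✓ 00100✓ 00101✓ 00110✓ 01001✓ 01010✓ 01011✓ 01100✓ 10101✓ 10111✓ 11000✓ 11010✓ 11110✓
Round 1: -0101 -1010 0-010 0-100 00-10 001-0 0010- 010-1 0101- 101-1 11-10 110-0
PIs = {-0101, -1010, 0-010, 0-100, 00-10, 001-0, 0010-, 010-1, 0101-, 101-1, 11-10, 110-0}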